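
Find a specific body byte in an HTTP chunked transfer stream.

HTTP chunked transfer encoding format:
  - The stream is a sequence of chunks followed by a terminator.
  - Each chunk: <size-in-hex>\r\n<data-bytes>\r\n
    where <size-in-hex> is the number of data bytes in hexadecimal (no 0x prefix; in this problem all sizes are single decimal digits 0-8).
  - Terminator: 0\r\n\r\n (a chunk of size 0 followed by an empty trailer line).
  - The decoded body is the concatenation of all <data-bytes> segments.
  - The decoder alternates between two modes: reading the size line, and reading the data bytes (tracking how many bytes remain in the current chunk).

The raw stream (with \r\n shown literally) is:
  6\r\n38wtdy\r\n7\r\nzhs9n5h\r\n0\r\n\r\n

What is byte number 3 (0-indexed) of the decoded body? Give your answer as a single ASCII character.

Chunk 1: stream[0..1]='6' size=0x6=6, data at stream[3..9]='38wtdy' -> body[0..6], body so far='38wtdy'
Chunk 2: stream[11..12]='7' size=0x7=7, data at stream[14..21]='zhs9n5h' -> body[6..13], body so far='38wtdyzhs9n5h'
Chunk 3: stream[23..24]='0' size=0 (terminator). Final body='38wtdyzhs9n5h' (13 bytes)
Body byte 3 = 't'

Answer: t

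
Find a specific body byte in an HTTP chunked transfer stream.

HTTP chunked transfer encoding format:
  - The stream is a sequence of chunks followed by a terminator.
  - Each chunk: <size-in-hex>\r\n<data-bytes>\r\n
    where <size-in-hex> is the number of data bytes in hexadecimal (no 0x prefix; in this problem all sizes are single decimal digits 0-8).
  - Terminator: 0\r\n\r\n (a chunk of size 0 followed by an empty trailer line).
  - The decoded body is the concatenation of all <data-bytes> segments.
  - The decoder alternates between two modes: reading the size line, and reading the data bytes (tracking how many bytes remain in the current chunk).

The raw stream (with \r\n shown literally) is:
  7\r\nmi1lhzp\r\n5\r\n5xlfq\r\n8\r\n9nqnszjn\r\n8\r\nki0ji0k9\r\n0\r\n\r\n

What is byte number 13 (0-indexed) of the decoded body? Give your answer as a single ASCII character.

Answer: n

Derivation:
Chunk 1: stream[0..1]='7' size=0x7=7, data at stream[3..10]='mi1lhzp' -> body[0..7], body so far='mi1lhzp'
Chunk 2: stream[12..13]='5' size=0x5=5, data at stream[15..20]='5xlfq' -> body[7..12], body so far='mi1lhzp5xlfq'
Chunk 3: stream[22..23]='8' size=0x8=8, data at stream[25..33]='9nqnszjn' -> body[12..20], body so far='mi1lhzp5xlfq9nqnszjn'
Chunk 4: stream[35..36]='8' size=0x8=8, data at stream[38..46]='ki0ji0k9' -> body[20..28], body so far='mi1lhzp5xlfq9nqnszjnki0ji0k9'
Chunk 5: stream[48..49]='0' size=0 (terminator). Final body='mi1lhzp5xlfq9nqnszjnki0ji0k9' (28 bytes)
Body byte 13 = 'n'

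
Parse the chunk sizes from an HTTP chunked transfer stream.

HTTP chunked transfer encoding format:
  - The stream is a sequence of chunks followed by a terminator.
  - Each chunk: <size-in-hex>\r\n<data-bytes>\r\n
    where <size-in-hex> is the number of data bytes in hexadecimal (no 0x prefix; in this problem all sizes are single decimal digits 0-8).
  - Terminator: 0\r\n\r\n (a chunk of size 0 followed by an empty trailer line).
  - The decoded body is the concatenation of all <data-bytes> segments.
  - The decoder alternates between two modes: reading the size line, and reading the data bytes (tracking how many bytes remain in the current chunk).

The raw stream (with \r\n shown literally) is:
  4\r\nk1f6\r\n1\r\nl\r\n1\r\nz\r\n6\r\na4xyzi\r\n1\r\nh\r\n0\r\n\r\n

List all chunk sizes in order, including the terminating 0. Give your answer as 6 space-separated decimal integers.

Chunk 1: stream[0..1]='4' size=0x4=4, data at stream[3..7]='k1f6' -> body[0..4], body so far='k1f6'
Chunk 2: stream[9..10]='1' size=0x1=1, data at stream[12..13]='l' -> body[4..5], body so far='k1f6l'
Chunk 3: stream[15..16]='1' size=0x1=1, data at stream[18..19]='z' -> body[5..6], body so far='k1f6lz'
Chunk 4: stream[21..22]='6' size=0x6=6, data at stream[24..30]='a4xyzi' -> body[6..12], body so far='k1f6lza4xyzi'
Chunk 5: stream[32..33]='1' size=0x1=1, data at stream[35..36]='h' -> body[12..13], body so far='k1f6lza4xyzih'
Chunk 6: stream[38..39]='0' size=0 (terminator). Final body='k1f6lza4xyzih' (13 bytes)

Answer: 4 1 1 6 1 0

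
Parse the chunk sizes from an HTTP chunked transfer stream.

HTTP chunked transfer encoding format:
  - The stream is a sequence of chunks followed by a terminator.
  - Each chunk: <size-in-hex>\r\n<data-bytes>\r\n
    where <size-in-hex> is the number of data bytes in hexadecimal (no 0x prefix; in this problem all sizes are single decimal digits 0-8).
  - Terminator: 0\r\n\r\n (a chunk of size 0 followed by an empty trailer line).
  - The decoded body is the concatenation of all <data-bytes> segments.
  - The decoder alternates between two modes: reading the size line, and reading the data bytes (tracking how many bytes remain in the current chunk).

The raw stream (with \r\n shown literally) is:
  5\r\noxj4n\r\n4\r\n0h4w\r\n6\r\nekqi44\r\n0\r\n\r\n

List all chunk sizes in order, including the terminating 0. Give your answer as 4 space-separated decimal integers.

Answer: 5 4 6 0

Derivation:
Chunk 1: stream[0..1]='5' size=0x5=5, data at stream[3..8]='oxj4n' -> body[0..5], body so far='oxj4n'
Chunk 2: stream[10..11]='4' size=0x4=4, data at stream[13..17]='0h4w' -> body[5..9], body so far='oxj4n0h4w'
Chunk 3: stream[19..20]='6' size=0x6=6, data at stream[22..28]='ekqi44' -> body[9..15], body so far='oxj4n0h4wekqi44'
Chunk 4: stream[30..31]='0' size=0 (terminator). Final body='oxj4n0h4wekqi44' (15 bytes)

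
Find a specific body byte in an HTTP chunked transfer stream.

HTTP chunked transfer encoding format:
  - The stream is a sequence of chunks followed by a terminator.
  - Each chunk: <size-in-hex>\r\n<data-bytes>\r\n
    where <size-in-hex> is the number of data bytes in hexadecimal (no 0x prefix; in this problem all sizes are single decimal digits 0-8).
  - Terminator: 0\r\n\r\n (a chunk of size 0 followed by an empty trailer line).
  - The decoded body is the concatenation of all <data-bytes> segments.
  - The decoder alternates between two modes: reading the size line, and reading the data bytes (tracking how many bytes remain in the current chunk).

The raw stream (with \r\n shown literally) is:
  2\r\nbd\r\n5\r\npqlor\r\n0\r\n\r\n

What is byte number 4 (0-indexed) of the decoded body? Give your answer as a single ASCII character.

Answer: l

Derivation:
Chunk 1: stream[0..1]='2' size=0x2=2, data at stream[3..5]='bd' -> body[0..2], body so far='bd'
Chunk 2: stream[7..8]='5' size=0x5=5, data at stream[10..15]='pqlor' -> body[2..7], body so far='bdpqlor'
Chunk 3: stream[17..18]='0' size=0 (terminator). Final body='bdpqlor' (7 bytes)
Body byte 4 = 'l'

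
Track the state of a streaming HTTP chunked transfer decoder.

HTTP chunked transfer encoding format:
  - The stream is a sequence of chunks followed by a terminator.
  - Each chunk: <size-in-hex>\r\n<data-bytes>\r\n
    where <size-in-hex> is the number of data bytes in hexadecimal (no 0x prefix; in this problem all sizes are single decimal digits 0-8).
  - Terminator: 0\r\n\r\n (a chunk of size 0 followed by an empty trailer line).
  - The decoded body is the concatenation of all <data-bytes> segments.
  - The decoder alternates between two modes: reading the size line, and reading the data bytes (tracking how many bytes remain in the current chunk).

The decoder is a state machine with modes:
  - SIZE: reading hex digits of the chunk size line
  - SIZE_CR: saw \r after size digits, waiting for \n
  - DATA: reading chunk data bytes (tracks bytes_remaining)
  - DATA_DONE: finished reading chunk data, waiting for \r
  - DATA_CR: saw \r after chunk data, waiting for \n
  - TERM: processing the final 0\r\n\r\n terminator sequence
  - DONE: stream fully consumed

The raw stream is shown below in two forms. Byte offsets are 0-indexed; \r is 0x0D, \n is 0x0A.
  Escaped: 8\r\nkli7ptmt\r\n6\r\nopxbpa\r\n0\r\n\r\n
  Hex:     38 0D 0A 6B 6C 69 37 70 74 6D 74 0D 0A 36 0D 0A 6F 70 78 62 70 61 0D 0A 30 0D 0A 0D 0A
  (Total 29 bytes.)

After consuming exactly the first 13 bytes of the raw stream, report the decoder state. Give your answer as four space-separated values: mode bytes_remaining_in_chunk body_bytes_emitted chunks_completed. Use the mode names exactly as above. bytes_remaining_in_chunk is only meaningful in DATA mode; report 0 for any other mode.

Byte 0 = '8': mode=SIZE remaining=0 emitted=0 chunks_done=0
Byte 1 = 0x0D: mode=SIZE_CR remaining=0 emitted=0 chunks_done=0
Byte 2 = 0x0A: mode=DATA remaining=8 emitted=0 chunks_done=0
Byte 3 = 'k': mode=DATA remaining=7 emitted=1 chunks_done=0
Byte 4 = 'l': mode=DATA remaining=6 emitted=2 chunks_done=0
Byte 5 = 'i': mode=DATA remaining=5 emitted=3 chunks_done=0
Byte 6 = '7': mode=DATA remaining=4 emitted=4 chunks_done=0
Byte 7 = 'p': mode=DATA remaining=3 emitted=5 chunks_done=0
Byte 8 = 't': mode=DATA remaining=2 emitted=6 chunks_done=0
Byte 9 = 'm': mode=DATA remaining=1 emitted=7 chunks_done=0
Byte 10 = 't': mode=DATA_DONE remaining=0 emitted=8 chunks_done=0
Byte 11 = 0x0D: mode=DATA_CR remaining=0 emitted=8 chunks_done=0
Byte 12 = 0x0A: mode=SIZE remaining=0 emitted=8 chunks_done=1

Answer: SIZE 0 8 1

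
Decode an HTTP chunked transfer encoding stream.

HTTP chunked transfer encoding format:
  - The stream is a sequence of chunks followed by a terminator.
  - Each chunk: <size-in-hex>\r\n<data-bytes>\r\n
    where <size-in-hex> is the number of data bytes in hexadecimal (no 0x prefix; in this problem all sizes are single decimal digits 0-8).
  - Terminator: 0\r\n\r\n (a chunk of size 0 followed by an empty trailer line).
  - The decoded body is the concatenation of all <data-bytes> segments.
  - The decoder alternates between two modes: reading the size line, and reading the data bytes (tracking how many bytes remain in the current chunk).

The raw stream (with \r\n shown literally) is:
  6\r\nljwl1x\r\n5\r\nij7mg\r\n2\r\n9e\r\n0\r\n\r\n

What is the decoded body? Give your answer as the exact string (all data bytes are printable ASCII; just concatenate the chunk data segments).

Answer: ljwl1xij7mg9e

Derivation:
Chunk 1: stream[0..1]='6' size=0x6=6, data at stream[3..9]='ljwl1x' -> body[0..6], body so far='ljwl1x'
Chunk 2: stream[11..12]='5' size=0x5=5, data at stream[14..19]='ij7mg' -> body[6..11], body so far='ljwl1xij7mg'
Chunk 3: stream[21..22]='2' size=0x2=2, data at stream[24..26]='9e' -> body[11..13], body so far='ljwl1xij7mg9e'
Chunk 4: stream[28..29]='0' size=0 (terminator). Final body='ljwl1xij7mg9e' (13 bytes)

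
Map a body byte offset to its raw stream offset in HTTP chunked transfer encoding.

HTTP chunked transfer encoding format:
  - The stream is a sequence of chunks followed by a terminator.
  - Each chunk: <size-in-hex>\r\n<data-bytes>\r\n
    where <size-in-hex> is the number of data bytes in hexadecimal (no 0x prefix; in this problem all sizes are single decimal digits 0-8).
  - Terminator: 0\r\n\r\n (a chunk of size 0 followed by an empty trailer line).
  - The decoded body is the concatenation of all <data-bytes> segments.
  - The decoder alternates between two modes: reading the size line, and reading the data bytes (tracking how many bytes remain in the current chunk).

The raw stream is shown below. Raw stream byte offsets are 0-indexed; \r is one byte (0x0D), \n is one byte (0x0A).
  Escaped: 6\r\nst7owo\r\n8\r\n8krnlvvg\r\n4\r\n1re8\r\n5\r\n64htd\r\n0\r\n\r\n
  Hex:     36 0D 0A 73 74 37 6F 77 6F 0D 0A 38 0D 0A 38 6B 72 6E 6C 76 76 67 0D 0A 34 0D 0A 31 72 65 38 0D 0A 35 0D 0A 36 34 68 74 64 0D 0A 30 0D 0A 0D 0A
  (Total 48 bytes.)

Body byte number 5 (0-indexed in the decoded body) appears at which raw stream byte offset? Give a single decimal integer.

Chunk 1: stream[0..1]='6' size=0x6=6, data at stream[3..9]='st7owo' -> body[0..6], body so far='st7owo'
Chunk 2: stream[11..12]='8' size=0x8=8, data at stream[14..22]='8krnlvvg' -> body[6..14], body so far='st7owo8krnlvvg'
Chunk 3: stream[24..25]='4' size=0x4=4, data at stream[27..31]='1re8' -> body[14..18], body so far='st7owo8krnlvvg1re8'
Chunk 4: stream[33..34]='5' size=0x5=5, data at stream[36..41]='64htd' -> body[18..23], body so far='st7owo8krnlvvg1re864htd'
Chunk 5: stream[43..44]='0' size=0 (terminator). Final body='st7owo8krnlvvg1re864htd' (23 bytes)
Body byte 5 at stream offset 8

Answer: 8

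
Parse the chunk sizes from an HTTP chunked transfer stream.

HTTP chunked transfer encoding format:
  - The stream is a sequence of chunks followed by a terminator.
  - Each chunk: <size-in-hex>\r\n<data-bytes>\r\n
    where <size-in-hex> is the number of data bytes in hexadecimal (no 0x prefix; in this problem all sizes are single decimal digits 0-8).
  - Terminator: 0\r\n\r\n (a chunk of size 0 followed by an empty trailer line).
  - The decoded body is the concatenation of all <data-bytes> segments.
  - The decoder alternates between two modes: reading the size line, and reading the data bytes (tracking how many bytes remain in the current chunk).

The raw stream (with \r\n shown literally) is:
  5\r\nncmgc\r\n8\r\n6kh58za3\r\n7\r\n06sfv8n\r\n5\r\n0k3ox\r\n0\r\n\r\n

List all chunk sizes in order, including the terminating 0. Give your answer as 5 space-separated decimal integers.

Answer: 5 8 7 5 0

Derivation:
Chunk 1: stream[0..1]='5' size=0x5=5, data at stream[3..8]='ncmgc' -> body[0..5], body so far='ncmgc'
Chunk 2: stream[10..11]='8' size=0x8=8, data at stream[13..21]='6kh58za3' -> body[5..13], body so far='ncmgc6kh58za3'
Chunk 3: stream[23..24]='7' size=0x7=7, data at stream[26..33]='06sfv8n' -> body[13..20], body so far='ncmgc6kh58za306sfv8n'
Chunk 4: stream[35..36]='5' size=0x5=5, data at stream[38..43]='0k3ox' -> body[20..25], body so far='ncmgc6kh58za306sfv8n0k3ox'
Chunk 5: stream[45..46]='0' size=0 (terminator). Final body='ncmgc6kh58za306sfv8n0k3ox' (25 bytes)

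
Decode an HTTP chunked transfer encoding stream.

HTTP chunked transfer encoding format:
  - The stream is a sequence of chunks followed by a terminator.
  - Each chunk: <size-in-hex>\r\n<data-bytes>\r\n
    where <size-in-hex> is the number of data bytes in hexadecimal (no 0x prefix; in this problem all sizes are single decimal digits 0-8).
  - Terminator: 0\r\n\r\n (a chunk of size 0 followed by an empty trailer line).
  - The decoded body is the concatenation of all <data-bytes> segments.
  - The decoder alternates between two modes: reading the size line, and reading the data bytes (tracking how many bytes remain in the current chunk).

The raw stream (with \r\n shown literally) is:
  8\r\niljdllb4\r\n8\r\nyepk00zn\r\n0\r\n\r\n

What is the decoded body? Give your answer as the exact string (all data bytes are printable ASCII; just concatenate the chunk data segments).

Answer: iljdllb4yepk00zn

Derivation:
Chunk 1: stream[0..1]='8' size=0x8=8, data at stream[3..11]='iljdllb4' -> body[0..8], body so far='iljdllb4'
Chunk 2: stream[13..14]='8' size=0x8=8, data at stream[16..24]='yepk00zn' -> body[8..16], body so far='iljdllb4yepk00zn'
Chunk 3: stream[26..27]='0' size=0 (terminator). Final body='iljdllb4yepk00zn' (16 bytes)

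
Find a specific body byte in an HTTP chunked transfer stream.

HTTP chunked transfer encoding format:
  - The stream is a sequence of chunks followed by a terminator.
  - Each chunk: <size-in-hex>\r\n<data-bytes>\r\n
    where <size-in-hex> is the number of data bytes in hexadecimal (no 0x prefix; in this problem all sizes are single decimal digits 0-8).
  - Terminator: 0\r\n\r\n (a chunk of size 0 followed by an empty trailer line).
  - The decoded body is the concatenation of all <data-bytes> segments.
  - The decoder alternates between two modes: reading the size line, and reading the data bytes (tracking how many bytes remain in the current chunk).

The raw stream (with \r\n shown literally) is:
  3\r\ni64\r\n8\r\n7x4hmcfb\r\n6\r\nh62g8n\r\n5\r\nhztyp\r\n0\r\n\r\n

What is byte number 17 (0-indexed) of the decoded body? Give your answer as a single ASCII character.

Chunk 1: stream[0..1]='3' size=0x3=3, data at stream[3..6]='i64' -> body[0..3], body so far='i64'
Chunk 2: stream[8..9]='8' size=0x8=8, data at stream[11..19]='7x4hmcfb' -> body[3..11], body so far='i647x4hmcfb'
Chunk 3: stream[21..22]='6' size=0x6=6, data at stream[24..30]='h62g8n' -> body[11..17], body so far='i647x4hmcfbh62g8n'
Chunk 4: stream[32..33]='5' size=0x5=5, data at stream[35..40]='hztyp' -> body[17..22], body so far='i647x4hmcfbh62g8nhztyp'
Chunk 5: stream[42..43]='0' size=0 (terminator). Final body='i647x4hmcfbh62g8nhztyp' (22 bytes)
Body byte 17 = 'h'

Answer: h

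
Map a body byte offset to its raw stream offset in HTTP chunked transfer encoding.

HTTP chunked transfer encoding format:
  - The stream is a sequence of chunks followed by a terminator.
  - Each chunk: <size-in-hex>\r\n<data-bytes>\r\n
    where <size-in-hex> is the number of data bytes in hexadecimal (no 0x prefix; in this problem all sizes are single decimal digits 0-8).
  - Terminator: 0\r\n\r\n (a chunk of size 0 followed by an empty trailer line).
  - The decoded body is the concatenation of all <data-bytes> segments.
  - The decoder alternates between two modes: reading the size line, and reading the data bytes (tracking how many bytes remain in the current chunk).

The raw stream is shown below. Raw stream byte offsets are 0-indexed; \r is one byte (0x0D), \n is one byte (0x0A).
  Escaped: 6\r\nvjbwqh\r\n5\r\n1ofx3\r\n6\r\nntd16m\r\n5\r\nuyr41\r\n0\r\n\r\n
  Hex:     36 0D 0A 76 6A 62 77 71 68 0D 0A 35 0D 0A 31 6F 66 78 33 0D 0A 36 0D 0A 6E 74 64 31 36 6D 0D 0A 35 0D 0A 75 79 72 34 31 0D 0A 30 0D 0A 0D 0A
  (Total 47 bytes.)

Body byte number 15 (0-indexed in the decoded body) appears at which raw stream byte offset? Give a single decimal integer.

Answer: 28

Derivation:
Chunk 1: stream[0..1]='6' size=0x6=6, data at stream[3..9]='vjbwqh' -> body[0..6], body so far='vjbwqh'
Chunk 2: stream[11..12]='5' size=0x5=5, data at stream[14..19]='1ofx3' -> body[6..11], body so far='vjbwqh1ofx3'
Chunk 3: stream[21..22]='6' size=0x6=6, data at stream[24..30]='ntd16m' -> body[11..17], body so far='vjbwqh1ofx3ntd16m'
Chunk 4: stream[32..33]='5' size=0x5=5, data at stream[35..40]='uyr41' -> body[17..22], body so far='vjbwqh1ofx3ntd16muyr41'
Chunk 5: stream[42..43]='0' size=0 (terminator). Final body='vjbwqh1ofx3ntd16muyr41' (22 bytes)
Body byte 15 at stream offset 28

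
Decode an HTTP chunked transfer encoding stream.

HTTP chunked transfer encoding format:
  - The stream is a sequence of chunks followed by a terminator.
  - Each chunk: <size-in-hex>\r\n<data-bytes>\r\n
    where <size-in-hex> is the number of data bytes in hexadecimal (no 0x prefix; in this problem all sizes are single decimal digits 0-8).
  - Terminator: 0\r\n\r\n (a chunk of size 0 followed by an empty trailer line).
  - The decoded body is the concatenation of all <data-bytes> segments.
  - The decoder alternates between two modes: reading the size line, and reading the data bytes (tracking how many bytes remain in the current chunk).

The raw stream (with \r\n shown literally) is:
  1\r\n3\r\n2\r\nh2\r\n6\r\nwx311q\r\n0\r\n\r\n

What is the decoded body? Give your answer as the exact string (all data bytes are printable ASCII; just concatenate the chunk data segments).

Chunk 1: stream[0..1]='1' size=0x1=1, data at stream[3..4]='3' -> body[0..1], body so far='3'
Chunk 2: stream[6..7]='2' size=0x2=2, data at stream[9..11]='h2' -> body[1..3], body so far='3h2'
Chunk 3: stream[13..14]='6' size=0x6=6, data at stream[16..22]='wx311q' -> body[3..9], body so far='3h2wx311q'
Chunk 4: stream[24..25]='0' size=0 (terminator). Final body='3h2wx311q' (9 bytes)

Answer: 3h2wx311q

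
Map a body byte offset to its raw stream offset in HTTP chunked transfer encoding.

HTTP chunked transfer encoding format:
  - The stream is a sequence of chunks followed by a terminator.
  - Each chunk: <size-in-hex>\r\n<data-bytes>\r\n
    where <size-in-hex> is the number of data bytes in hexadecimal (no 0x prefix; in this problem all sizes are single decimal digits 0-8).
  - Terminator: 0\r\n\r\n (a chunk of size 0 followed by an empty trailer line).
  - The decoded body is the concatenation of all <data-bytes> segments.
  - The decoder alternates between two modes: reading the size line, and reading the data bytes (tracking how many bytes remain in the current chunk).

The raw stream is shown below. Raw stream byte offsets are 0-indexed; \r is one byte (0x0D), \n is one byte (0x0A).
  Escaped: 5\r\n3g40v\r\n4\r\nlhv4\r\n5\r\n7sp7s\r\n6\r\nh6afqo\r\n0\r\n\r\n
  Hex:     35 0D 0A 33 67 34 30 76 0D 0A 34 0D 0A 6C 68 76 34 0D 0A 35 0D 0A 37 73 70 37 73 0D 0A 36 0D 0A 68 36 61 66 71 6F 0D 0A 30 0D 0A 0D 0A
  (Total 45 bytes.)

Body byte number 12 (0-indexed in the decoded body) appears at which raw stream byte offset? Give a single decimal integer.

Chunk 1: stream[0..1]='5' size=0x5=5, data at stream[3..8]='3g40v' -> body[0..5], body so far='3g40v'
Chunk 2: stream[10..11]='4' size=0x4=4, data at stream[13..17]='lhv4' -> body[5..9], body so far='3g40vlhv4'
Chunk 3: stream[19..20]='5' size=0x5=5, data at stream[22..27]='7sp7s' -> body[9..14], body so far='3g40vlhv47sp7s'
Chunk 4: stream[29..30]='6' size=0x6=6, data at stream[32..38]='h6afqo' -> body[14..20], body so far='3g40vlhv47sp7sh6afqo'
Chunk 5: stream[40..41]='0' size=0 (terminator). Final body='3g40vlhv47sp7sh6afqo' (20 bytes)
Body byte 12 at stream offset 25

Answer: 25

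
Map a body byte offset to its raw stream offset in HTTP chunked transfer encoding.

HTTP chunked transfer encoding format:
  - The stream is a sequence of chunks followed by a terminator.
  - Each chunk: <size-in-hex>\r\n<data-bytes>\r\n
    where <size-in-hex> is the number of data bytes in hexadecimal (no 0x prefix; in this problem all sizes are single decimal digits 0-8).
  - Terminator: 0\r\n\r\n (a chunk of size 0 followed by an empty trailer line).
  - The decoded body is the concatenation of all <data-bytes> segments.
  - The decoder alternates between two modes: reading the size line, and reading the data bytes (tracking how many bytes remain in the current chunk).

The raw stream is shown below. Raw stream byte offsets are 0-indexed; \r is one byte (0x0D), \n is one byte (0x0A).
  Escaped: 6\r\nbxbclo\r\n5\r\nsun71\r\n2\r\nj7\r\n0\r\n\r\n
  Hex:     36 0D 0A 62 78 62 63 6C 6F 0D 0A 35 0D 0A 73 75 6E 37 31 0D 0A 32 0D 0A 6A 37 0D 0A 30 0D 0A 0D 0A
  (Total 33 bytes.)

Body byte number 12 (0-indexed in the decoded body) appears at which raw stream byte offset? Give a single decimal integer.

Answer: 25

Derivation:
Chunk 1: stream[0..1]='6' size=0x6=6, data at stream[3..9]='bxbclo' -> body[0..6], body so far='bxbclo'
Chunk 2: stream[11..12]='5' size=0x5=5, data at stream[14..19]='sun71' -> body[6..11], body so far='bxbclosun71'
Chunk 3: stream[21..22]='2' size=0x2=2, data at stream[24..26]='j7' -> body[11..13], body so far='bxbclosun71j7'
Chunk 4: stream[28..29]='0' size=0 (terminator). Final body='bxbclosun71j7' (13 bytes)
Body byte 12 at stream offset 25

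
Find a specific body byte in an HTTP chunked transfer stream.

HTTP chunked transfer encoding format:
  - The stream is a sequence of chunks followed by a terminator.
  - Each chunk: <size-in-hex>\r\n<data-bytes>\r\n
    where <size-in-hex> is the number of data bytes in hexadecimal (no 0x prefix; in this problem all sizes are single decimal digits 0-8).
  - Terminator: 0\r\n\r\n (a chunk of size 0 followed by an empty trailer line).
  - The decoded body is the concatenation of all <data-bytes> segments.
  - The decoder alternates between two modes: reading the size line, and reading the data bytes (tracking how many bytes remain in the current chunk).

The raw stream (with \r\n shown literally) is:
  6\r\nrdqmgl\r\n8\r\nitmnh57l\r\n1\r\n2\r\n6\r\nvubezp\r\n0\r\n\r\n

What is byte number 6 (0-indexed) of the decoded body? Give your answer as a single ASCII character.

Answer: i

Derivation:
Chunk 1: stream[0..1]='6' size=0x6=6, data at stream[3..9]='rdqmgl' -> body[0..6], body so far='rdqmgl'
Chunk 2: stream[11..12]='8' size=0x8=8, data at stream[14..22]='itmnh57l' -> body[6..14], body so far='rdqmglitmnh57l'
Chunk 3: stream[24..25]='1' size=0x1=1, data at stream[27..28]='2' -> body[14..15], body so far='rdqmglitmnh57l2'
Chunk 4: stream[30..31]='6' size=0x6=6, data at stream[33..39]='vubezp' -> body[15..21], body so far='rdqmglitmnh57l2vubezp'
Chunk 5: stream[41..42]='0' size=0 (terminator). Final body='rdqmglitmnh57l2vubezp' (21 bytes)
Body byte 6 = 'i'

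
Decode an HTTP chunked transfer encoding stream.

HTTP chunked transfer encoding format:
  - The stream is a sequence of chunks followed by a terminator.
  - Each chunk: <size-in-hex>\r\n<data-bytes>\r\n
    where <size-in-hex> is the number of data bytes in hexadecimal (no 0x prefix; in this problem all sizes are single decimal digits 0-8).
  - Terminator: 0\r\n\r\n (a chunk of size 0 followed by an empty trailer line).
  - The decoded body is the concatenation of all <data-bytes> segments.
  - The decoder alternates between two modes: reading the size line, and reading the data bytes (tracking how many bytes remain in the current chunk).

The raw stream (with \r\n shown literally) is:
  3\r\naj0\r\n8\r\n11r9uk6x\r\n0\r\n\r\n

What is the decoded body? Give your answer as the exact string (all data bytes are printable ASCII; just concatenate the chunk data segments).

Answer: aj011r9uk6x

Derivation:
Chunk 1: stream[0..1]='3' size=0x3=3, data at stream[3..6]='aj0' -> body[0..3], body so far='aj0'
Chunk 2: stream[8..9]='8' size=0x8=8, data at stream[11..19]='11r9uk6x' -> body[3..11], body so far='aj011r9uk6x'
Chunk 3: stream[21..22]='0' size=0 (terminator). Final body='aj011r9uk6x' (11 bytes)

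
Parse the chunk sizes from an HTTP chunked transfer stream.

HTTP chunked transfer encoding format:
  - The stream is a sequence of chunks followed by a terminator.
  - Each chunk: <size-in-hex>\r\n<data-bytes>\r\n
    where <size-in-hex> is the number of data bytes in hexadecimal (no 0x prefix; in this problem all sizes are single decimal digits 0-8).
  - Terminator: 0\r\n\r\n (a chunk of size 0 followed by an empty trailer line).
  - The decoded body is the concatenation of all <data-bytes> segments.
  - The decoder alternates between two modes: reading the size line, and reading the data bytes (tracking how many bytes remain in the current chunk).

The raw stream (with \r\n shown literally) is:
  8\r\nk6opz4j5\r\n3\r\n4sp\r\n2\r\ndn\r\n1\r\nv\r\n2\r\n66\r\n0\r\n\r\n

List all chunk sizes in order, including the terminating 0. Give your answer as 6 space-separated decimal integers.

Chunk 1: stream[0..1]='8' size=0x8=8, data at stream[3..11]='k6opz4j5' -> body[0..8], body so far='k6opz4j5'
Chunk 2: stream[13..14]='3' size=0x3=3, data at stream[16..19]='4sp' -> body[8..11], body so far='k6opz4j54sp'
Chunk 3: stream[21..22]='2' size=0x2=2, data at stream[24..26]='dn' -> body[11..13], body so far='k6opz4j54spdn'
Chunk 4: stream[28..29]='1' size=0x1=1, data at stream[31..32]='v' -> body[13..14], body so far='k6opz4j54spdnv'
Chunk 5: stream[34..35]='2' size=0x2=2, data at stream[37..39]='66' -> body[14..16], body so far='k6opz4j54spdnv66'
Chunk 6: stream[41..42]='0' size=0 (terminator). Final body='k6opz4j54spdnv66' (16 bytes)

Answer: 8 3 2 1 2 0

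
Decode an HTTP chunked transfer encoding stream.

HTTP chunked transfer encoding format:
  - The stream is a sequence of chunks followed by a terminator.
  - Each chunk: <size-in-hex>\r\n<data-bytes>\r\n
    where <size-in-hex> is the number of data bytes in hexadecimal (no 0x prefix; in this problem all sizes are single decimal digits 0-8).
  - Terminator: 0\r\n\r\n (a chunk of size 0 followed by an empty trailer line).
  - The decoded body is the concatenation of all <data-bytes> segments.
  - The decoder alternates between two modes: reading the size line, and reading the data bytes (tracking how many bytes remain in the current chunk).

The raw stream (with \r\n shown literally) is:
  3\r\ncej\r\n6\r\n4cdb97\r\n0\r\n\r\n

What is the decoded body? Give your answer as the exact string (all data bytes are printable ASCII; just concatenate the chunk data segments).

Answer: cej4cdb97

Derivation:
Chunk 1: stream[0..1]='3' size=0x3=3, data at stream[3..6]='cej' -> body[0..3], body so far='cej'
Chunk 2: stream[8..9]='6' size=0x6=6, data at stream[11..17]='4cdb97' -> body[3..9], body so far='cej4cdb97'
Chunk 3: stream[19..20]='0' size=0 (terminator). Final body='cej4cdb97' (9 bytes)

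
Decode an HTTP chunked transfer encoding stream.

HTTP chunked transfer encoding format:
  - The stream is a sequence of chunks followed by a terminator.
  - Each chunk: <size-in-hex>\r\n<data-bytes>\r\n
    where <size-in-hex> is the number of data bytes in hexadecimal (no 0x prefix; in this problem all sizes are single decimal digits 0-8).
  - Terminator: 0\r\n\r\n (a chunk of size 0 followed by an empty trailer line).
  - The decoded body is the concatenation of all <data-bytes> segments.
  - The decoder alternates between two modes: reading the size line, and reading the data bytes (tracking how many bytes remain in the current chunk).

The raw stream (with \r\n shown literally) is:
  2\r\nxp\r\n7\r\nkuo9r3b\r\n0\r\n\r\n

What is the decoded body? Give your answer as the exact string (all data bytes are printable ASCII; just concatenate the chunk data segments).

Answer: xpkuo9r3b

Derivation:
Chunk 1: stream[0..1]='2' size=0x2=2, data at stream[3..5]='xp' -> body[0..2], body so far='xp'
Chunk 2: stream[7..8]='7' size=0x7=7, data at stream[10..17]='kuo9r3b' -> body[2..9], body so far='xpkuo9r3b'
Chunk 3: stream[19..20]='0' size=0 (terminator). Final body='xpkuo9r3b' (9 bytes)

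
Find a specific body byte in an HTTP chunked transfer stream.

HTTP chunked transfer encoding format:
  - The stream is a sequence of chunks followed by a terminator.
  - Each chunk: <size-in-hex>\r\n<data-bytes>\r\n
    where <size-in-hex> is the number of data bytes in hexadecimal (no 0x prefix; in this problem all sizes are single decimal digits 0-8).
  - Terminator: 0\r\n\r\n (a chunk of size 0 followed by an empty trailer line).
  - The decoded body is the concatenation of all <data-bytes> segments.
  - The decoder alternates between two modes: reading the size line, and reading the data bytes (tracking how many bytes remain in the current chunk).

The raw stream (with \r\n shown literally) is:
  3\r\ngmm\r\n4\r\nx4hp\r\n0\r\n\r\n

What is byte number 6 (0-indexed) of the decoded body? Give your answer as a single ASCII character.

Answer: p

Derivation:
Chunk 1: stream[0..1]='3' size=0x3=3, data at stream[3..6]='gmm' -> body[0..3], body so far='gmm'
Chunk 2: stream[8..9]='4' size=0x4=4, data at stream[11..15]='x4hp' -> body[3..7], body so far='gmmx4hp'
Chunk 3: stream[17..18]='0' size=0 (terminator). Final body='gmmx4hp' (7 bytes)
Body byte 6 = 'p'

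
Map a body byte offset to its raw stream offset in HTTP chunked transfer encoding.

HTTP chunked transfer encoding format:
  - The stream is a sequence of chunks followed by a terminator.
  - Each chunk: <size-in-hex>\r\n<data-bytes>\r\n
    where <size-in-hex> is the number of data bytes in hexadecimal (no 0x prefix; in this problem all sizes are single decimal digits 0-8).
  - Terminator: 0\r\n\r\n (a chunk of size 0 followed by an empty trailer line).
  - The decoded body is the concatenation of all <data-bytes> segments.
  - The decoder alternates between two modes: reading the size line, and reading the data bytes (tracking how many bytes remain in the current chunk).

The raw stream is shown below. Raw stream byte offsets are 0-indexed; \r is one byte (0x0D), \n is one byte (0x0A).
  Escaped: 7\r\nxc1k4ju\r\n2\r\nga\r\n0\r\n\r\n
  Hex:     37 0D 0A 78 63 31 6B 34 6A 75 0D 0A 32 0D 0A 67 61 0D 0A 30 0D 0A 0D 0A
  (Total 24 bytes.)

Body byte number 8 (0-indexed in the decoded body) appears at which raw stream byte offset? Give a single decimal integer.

Chunk 1: stream[0..1]='7' size=0x7=7, data at stream[3..10]='xc1k4ju' -> body[0..7], body so far='xc1k4ju'
Chunk 2: stream[12..13]='2' size=0x2=2, data at stream[15..17]='ga' -> body[7..9], body so far='xc1k4juga'
Chunk 3: stream[19..20]='0' size=0 (terminator). Final body='xc1k4juga' (9 bytes)
Body byte 8 at stream offset 16

Answer: 16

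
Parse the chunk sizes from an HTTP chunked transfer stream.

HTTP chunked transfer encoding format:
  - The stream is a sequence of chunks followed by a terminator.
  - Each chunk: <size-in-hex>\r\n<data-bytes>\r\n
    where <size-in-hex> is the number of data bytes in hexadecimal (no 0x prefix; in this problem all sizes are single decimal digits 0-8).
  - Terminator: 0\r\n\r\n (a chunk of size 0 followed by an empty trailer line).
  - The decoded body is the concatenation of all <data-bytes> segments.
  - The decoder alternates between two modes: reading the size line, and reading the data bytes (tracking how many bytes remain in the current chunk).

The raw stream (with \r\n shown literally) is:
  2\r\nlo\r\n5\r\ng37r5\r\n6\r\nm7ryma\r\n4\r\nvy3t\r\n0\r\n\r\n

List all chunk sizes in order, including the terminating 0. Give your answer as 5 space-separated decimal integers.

Chunk 1: stream[0..1]='2' size=0x2=2, data at stream[3..5]='lo' -> body[0..2], body so far='lo'
Chunk 2: stream[7..8]='5' size=0x5=5, data at stream[10..15]='g37r5' -> body[2..7], body so far='log37r5'
Chunk 3: stream[17..18]='6' size=0x6=6, data at stream[20..26]='m7ryma' -> body[7..13], body so far='log37r5m7ryma'
Chunk 4: stream[28..29]='4' size=0x4=4, data at stream[31..35]='vy3t' -> body[13..17], body so far='log37r5m7rymavy3t'
Chunk 5: stream[37..38]='0' size=0 (terminator). Final body='log37r5m7rymavy3t' (17 bytes)

Answer: 2 5 6 4 0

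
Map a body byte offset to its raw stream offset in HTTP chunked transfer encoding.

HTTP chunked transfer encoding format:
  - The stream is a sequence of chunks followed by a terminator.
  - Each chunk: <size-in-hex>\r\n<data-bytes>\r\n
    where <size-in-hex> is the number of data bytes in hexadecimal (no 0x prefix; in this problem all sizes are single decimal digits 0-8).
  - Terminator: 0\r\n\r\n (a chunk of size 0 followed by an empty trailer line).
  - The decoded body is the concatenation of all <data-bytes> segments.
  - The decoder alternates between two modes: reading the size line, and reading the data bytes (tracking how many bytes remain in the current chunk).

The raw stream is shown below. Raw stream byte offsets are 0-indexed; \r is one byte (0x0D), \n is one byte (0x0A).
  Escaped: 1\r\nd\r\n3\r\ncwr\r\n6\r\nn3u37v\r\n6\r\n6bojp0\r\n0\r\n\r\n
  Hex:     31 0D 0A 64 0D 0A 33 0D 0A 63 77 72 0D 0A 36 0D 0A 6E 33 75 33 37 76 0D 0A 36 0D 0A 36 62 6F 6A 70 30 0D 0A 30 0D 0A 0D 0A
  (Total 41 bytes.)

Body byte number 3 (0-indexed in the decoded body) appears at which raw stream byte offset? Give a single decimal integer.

Chunk 1: stream[0..1]='1' size=0x1=1, data at stream[3..4]='d' -> body[0..1], body so far='d'
Chunk 2: stream[6..7]='3' size=0x3=3, data at stream[9..12]='cwr' -> body[1..4], body so far='dcwr'
Chunk 3: stream[14..15]='6' size=0x6=6, data at stream[17..23]='n3u37v' -> body[4..10], body so far='dcwrn3u37v'
Chunk 4: stream[25..26]='6' size=0x6=6, data at stream[28..34]='6bojp0' -> body[10..16], body so far='dcwrn3u37v6bojp0'
Chunk 5: stream[36..37]='0' size=0 (terminator). Final body='dcwrn3u37v6bojp0' (16 bytes)
Body byte 3 at stream offset 11

Answer: 11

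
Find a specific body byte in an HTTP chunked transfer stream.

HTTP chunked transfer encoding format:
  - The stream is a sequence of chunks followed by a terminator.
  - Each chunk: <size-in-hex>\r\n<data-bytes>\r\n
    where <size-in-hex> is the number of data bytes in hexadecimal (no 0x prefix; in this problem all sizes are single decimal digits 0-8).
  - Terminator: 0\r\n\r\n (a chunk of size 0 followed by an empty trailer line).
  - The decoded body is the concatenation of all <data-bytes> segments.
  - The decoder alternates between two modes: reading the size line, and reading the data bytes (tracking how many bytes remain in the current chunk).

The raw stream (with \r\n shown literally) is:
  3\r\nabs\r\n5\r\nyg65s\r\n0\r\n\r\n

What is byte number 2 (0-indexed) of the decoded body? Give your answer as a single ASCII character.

Answer: s

Derivation:
Chunk 1: stream[0..1]='3' size=0x3=3, data at stream[3..6]='abs' -> body[0..3], body so far='abs'
Chunk 2: stream[8..9]='5' size=0x5=5, data at stream[11..16]='yg65s' -> body[3..8], body so far='absyg65s'
Chunk 3: stream[18..19]='0' size=0 (terminator). Final body='absyg65s' (8 bytes)
Body byte 2 = 's'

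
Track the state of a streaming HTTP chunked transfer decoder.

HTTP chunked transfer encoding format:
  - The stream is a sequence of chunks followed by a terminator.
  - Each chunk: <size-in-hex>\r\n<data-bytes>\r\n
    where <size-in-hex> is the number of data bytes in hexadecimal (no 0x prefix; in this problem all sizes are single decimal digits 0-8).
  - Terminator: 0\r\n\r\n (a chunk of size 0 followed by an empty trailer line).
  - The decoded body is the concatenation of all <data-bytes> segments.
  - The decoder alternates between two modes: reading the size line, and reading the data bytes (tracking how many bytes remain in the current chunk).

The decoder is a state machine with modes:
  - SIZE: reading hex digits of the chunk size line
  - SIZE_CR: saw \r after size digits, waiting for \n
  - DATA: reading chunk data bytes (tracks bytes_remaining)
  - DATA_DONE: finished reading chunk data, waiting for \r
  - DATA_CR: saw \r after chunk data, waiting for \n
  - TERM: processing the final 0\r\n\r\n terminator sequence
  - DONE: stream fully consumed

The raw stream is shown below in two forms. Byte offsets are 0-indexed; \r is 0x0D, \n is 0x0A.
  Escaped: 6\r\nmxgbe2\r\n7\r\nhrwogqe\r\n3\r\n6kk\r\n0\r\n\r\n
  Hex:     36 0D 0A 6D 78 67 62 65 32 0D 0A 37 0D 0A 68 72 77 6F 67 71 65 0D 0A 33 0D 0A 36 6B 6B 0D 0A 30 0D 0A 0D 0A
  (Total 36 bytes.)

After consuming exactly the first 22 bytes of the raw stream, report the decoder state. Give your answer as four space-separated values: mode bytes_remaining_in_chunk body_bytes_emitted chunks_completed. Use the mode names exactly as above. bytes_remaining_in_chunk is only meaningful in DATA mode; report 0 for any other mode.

Answer: DATA_CR 0 13 1

Derivation:
Byte 0 = '6': mode=SIZE remaining=0 emitted=0 chunks_done=0
Byte 1 = 0x0D: mode=SIZE_CR remaining=0 emitted=0 chunks_done=0
Byte 2 = 0x0A: mode=DATA remaining=6 emitted=0 chunks_done=0
Byte 3 = 'm': mode=DATA remaining=5 emitted=1 chunks_done=0
Byte 4 = 'x': mode=DATA remaining=4 emitted=2 chunks_done=0
Byte 5 = 'g': mode=DATA remaining=3 emitted=3 chunks_done=0
Byte 6 = 'b': mode=DATA remaining=2 emitted=4 chunks_done=0
Byte 7 = 'e': mode=DATA remaining=1 emitted=5 chunks_done=0
Byte 8 = '2': mode=DATA_DONE remaining=0 emitted=6 chunks_done=0
Byte 9 = 0x0D: mode=DATA_CR remaining=0 emitted=6 chunks_done=0
Byte 10 = 0x0A: mode=SIZE remaining=0 emitted=6 chunks_done=1
Byte 11 = '7': mode=SIZE remaining=0 emitted=6 chunks_done=1
Byte 12 = 0x0D: mode=SIZE_CR remaining=0 emitted=6 chunks_done=1
Byte 13 = 0x0A: mode=DATA remaining=7 emitted=6 chunks_done=1
Byte 14 = 'h': mode=DATA remaining=6 emitted=7 chunks_done=1
Byte 15 = 'r': mode=DATA remaining=5 emitted=8 chunks_done=1
Byte 16 = 'w': mode=DATA remaining=4 emitted=9 chunks_done=1
Byte 17 = 'o': mode=DATA remaining=3 emitted=10 chunks_done=1
Byte 18 = 'g': mode=DATA remaining=2 emitted=11 chunks_done=1
Byte 19 = 'q': mode=DATA remaining=1 emitted=12 chunks_done=1
Byte 20 = 'e': mode=DATA_DONE remaining=0 emitted=13 chunks_done=1
Byte 21 = 0x0D: mode=DATA_CR remaining=0 emitted=13 chunks_done=1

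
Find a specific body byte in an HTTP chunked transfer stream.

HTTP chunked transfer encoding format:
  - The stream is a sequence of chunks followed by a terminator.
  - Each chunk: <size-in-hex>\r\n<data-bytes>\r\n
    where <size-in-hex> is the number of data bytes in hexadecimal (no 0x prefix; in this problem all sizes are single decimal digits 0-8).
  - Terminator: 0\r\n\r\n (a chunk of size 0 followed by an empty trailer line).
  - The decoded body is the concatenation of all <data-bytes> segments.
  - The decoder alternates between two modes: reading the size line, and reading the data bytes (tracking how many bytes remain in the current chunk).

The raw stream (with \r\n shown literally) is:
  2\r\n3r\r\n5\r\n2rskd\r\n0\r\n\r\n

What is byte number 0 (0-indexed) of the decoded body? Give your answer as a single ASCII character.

Chunk 1: stream[0..1]='2' size=0x2=2, data at stream[3..5]='3r' -> body[0..2], body so far='3r'
Chunk 2: stream[7..8]='5' size=0x5=5, data at stream[10..15]='2rskd' -> body[2..7], body so far='3r2rskd'
Chunk 3: stream[17..18]='0' size=0 (terminator). Final body='3r2rskd' (7 bytes)
Body byte 0 = '3'

Answer: 3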